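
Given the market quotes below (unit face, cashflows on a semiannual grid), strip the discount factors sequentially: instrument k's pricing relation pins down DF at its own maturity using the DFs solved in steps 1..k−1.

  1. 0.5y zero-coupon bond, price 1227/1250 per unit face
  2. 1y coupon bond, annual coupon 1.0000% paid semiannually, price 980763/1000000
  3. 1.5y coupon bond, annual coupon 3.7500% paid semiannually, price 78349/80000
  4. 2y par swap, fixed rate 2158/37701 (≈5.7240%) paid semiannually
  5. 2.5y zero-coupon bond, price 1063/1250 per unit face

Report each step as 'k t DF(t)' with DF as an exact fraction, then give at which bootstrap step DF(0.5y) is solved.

step 1 [0.5y] zero: DF = P = 1227/1250 ≈ 0.981600
step 2 [1y] bond c/2=1/200: DF=(980763/1000000 − 1/200·(0.981600))/(1+1/200) = 971/1000 ≈ 0.971000
step 3 [1.5y] bond c/2=3/160: DF=(78349/80000 − 3/160·(0.981600+0.971000))/(1+3/160) = 4627/5000 ≈ 0.925400
step 4 [2y] swap r/2=1079/37701: DF=(1 − 1079/37701·(0.981600+0.971000+0.925400))/(1+1079/37701) = 8921/10000 ≈ 0.892100
step 5 [2.5y] zero: DF = P = 1063/1250 ≈ 0.850400

1 1/2 1227/1250
2 1 971/1000
3 3/2 4627/5000
4 2 8921/10000
5 5/2 1063/1250
DF(0.5y) is solved at step 1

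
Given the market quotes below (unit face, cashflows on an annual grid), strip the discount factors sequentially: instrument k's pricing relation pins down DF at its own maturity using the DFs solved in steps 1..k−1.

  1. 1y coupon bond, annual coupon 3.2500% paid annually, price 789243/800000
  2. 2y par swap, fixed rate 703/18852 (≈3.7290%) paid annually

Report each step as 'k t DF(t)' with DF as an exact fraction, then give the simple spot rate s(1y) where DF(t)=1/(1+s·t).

1 1 1911/2000
2 2 9297/10000
s(1y) = (1/(1911/2000) − 1)/(1) = 89/1911 ≈ 4.6572%

step 1 [1y] bond c/1=13/400: DF=(789243/800000 − 13/400·(0))/(1+13/400) = 1911/2000 ≈ 0.955500
step 2 [2y] swap r/1=703/18852: DF=(1 − 703/18852·(0.955500))/(1+703/18852) = 9297/10000 ≈ 0.929700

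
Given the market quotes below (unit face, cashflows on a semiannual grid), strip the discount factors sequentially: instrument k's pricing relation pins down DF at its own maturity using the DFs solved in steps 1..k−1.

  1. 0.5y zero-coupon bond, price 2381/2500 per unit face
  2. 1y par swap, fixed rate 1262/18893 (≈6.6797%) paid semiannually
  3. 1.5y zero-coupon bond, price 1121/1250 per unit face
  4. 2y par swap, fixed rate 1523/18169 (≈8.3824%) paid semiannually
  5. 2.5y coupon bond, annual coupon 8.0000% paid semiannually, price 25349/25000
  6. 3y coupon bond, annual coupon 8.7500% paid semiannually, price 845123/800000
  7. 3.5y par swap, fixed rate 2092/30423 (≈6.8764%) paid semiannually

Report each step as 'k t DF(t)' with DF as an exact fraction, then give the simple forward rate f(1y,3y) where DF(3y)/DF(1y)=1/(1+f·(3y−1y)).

1 1/2 2381/2500
2 1 9369/10000
3 3/2 1121/1250
4 2 8477/10000
5 5/2 522/625
6 3 1031/1250
7 7/2 1977/2500
f(1y,3y) = ((9369/10000)/(1031/1250) − 1)/(2) = 1121/16496 ≈ 6.7956%

step 1 [0.5y] zero: DF = P = 2381/2500 ≈ 0.952400
step 2 [1y] swap r/2=631/18893: DF=(1 − 631/18893·(0.952400))/(1+631/18893) = 9369/10000 ≈ 0.936900
step 3 [1.5y] zero: DF = P = 1121/1250 ≈ 0.896800
step 4 [2y] swap r/2=1523/36338: DF=(1 − 1523/36338·(0.952400+0.936900+0.896800))/(1+1523/36338) = 8477/10000 ≈ 0.847700
step 5 [2.5y] bond c/2=1/25: DF=(25349/25000 − 1/25·(0.952400+0.936900+0.896800+0.847700))/(1+1/25) = 522/625 ≈ 0.835200
step 6 [3y] bond c/2=7/160: DF=(845123/800000 − 7/160·(0.952400+0.936900+0.896800+0.847700+0.835200))/(1+7/160) = 1031/1250 ≈ 0.824800
step 7 [3.5y] swap r/2=1046/30423: DF=(1 − 1046/30423·(0.952400+0.936900+0.896800+0.847700+0.835200+0.824800))/(1+1046/30423) = 1977/2500 ≈ 0.790800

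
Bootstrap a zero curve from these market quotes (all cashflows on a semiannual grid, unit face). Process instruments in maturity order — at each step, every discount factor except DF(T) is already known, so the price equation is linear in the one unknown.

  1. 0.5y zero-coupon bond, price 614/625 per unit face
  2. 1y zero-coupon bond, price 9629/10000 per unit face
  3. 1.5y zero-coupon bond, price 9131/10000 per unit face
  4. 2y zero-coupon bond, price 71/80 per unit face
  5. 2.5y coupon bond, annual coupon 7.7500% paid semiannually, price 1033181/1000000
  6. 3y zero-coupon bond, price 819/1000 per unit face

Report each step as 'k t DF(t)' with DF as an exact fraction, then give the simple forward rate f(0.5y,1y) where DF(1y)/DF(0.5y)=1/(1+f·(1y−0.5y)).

1 1/2 614/625
2 1 9629/10000
3 3/2 9131/10000
4 2 71/80
5 5/2 8549/10000
6 3 819/1000
f(0.5y,1y) = ((614/625)/(9629/10000) − 1)/(1/2) = 390/9629 ≈ 4.0503%

step 1 [0.5y] zero: DF = P = 614/625 ≈ 0.982400
step 2 [1y] zero: DF = P = 9629/10000 ≈ 0.962900
step 3 [1.5y] zero: DF = P = 9131/10000 ≈ 0.913100
step 4 [2y] zero: DF = P = 71/80 ≈ 0.887500
step 5 [2.5y] bond c/2=31/800: DF=(1033181/1000000 − 31/800·(0.982400+0.962900+0.913100+0.887500))/(1+31/800) = 8549/10000 ≈ 0.854900
step 6 [3y] zero: DF = P = 819/1000 ≈ 0.819000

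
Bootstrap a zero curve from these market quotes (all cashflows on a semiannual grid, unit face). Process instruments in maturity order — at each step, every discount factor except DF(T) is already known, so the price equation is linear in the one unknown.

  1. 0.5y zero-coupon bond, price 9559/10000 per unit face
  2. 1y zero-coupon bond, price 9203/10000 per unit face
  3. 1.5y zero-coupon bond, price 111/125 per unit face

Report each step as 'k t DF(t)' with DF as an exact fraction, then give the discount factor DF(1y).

1 1/2 9559/10000
2 1 9203/10000
3 3/2 111/125
DF(1y) = 9203/10000 ≈ 0.920300

step 1 [0.5y] zero: DF = P = 9559/10000 ≈ 0.955900
step 2 [1y] zero: DF = P = 9203/10000 ≈ 0.920300
step 3 [1.5y] zero: DF = P = 111/125 ≈ 0.888000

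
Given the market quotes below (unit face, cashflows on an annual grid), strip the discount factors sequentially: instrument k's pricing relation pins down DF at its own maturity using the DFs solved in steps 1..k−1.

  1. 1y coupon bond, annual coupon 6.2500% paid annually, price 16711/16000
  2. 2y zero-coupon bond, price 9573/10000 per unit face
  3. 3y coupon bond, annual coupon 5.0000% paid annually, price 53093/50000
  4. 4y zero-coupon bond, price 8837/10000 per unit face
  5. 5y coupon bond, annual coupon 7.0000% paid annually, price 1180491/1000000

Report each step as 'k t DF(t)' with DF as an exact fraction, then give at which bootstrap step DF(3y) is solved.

1 1 983/1000
2 2 9573/10000
3 3 9189/10000
4 4 8837/10000
5 5 1073/1250
DF(3y) is solved at step 3

step 1 [1y] bond c/1=1/16: DF=(16711/16000 − 1/16·(0))/(1+1/16) = 983/1000 ≈ 0.983000
step 2 [2y] zero: DF = P = 9573/10000 ≈ 0.957300
step 3 [3y] bond c/1=1/20: DF=(53093/50000 − 1/20·(0.983000+0.957300))/(1+1/20) = 9189/10000 ≈ 0.918900
step 4 [4y] zero: DF = P = 8837/10000 ≈ 0.883700
step 5 [5y] bond c/1=7/100: DF=(1180491/1000000 − 7/100·(0.983000+0.957300+0.918900+0.883700))/(1+7/100) = 1073/1250 ≈ 0.858400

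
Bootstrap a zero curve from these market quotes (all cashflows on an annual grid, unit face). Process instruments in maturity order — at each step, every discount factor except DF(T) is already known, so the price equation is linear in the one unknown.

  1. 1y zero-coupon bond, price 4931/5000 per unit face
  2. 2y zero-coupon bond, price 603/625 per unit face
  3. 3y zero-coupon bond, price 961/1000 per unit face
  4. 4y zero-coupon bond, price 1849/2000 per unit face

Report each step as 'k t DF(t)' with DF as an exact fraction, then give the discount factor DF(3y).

1 1 4931/5000
2 2 603/625
3 3 961/1000
4 4 1849/2000
DF(3y) = 961/1000 ≈ 0.961000

step 1 [1y] zero: DF = P = 4931/5000 ≈ 0.986200
step 2 [2y] zero: DF = P = 603/625 ≈ 0.964800
step 3 [3y] zero: DF = P = 961/1000 ≈ 0.961000
step 4 [4y] zero: DF = P = 1849/2000 ≈ 0.924500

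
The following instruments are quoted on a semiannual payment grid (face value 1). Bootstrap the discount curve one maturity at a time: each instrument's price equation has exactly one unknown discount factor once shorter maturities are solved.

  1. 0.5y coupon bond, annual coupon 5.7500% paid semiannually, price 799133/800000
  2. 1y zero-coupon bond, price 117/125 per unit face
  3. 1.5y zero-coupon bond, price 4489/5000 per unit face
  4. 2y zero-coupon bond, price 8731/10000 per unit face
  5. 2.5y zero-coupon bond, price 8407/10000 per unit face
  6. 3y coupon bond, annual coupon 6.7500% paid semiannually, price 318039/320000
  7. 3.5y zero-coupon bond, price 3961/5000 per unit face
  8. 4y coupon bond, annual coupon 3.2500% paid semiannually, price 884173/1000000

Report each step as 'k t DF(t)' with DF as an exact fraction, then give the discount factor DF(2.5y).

step 1 [0.5y] bond c/2=23/800: DF=(799133/800000 − 23/800·(0))/(1+23/800) = 971/1000 ≈ 0.971000
step 2 [1y] zero: DF = P = 117/125 ≈ 0.936000
step 3 [1.5y] zero: DF = P = 4489/5000 ≈ 0.897800
step 4 [2y] zero: DF = P = 8731/10000 ≈ 0.873100
step 5 [2.5y] zero: DF = P = 8407/10000 ≈ 0.840700
step 6 [3y] bond c/2=27/800: DF=(318039/320000 − 27/800·(0.971000+0.936000+0.897800+0.873100+0.840700))/(1+27/800) = 8139/10000 ≈ 0.813900
step 7 [3.5y] zero: DF = P = 3961/5000 ≈ 0.792200
step 8 [4y] bond c/2=13/800: DF=(884173/1000000 − 13/800·(0.971000+0.936000+0.897800+0.873100+0.840700+0.813900+0.792200))/(1+13/800) = 7721/10000 ≈ 0.772100

1 1/2 971/1000
2 1 117/125
3 3/2 4489/5000
4 2 8731/10000
5 5/2 8407/10000
6 3 8139/10000
7 7/2 3961/5000
8 4 7721/10000
DF(2.5y) = 8407/10000 ≈ 0.840700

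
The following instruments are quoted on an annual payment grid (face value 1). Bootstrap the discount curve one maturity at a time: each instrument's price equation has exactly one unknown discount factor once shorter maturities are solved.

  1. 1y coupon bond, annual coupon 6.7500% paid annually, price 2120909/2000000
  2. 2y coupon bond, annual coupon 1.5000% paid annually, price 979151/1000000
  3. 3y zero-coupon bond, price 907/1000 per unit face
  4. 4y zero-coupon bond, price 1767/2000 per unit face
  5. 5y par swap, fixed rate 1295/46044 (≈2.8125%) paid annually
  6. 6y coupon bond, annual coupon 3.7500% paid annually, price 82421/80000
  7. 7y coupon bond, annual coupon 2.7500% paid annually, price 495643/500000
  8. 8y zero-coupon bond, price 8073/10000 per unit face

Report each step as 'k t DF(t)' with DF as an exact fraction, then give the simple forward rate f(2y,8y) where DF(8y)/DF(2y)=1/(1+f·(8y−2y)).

1 1 4967/5000
2 2 19/20
3 3 907/1000
4 4 1767/2000
5 5 1741/2000
6 6 4133/5000
7 7 4097/5000
8 8 8073/10000
f(2y,8y) = ((19/20)/(8073/10000) − 1)/(6) = 1427/48438 ≈ 2.9460%

step 1 [1y] bond c/1=27/400: DF=(2120909/2000000 − 27/400·(0))/(1+27/400) = 4967/5000 ≈ 0.993400
step 2 [2y] bond c/1=3/200: DF=(979151/1000000 − 3/200·(0.993400))/(1+3/200) = 19/20 ≈ 0.950000
step 3 [3y] zero: DF = P = 907/1000 ≈ 0.907000
step 4 [4y] zero: DF = P = 1767/2000 ≈ 0.883500
step 5 [5y] swap r/1=1295/46044: DF=(1 − 1295/46044·(0.993400+0.950000+0.907000+0.883500))/(1+1295/46044) = 1741/2000 ≈ 0.870500
step 6 [6y] bond c/1=3/80: DF=(82421/80000 − 3/80·(0.993400+0.950000+0.907000+0.883500+0.870500))/(1+3/80) = 4133/5000 ≈ 0.826600
step 7 [7y] bond c/1=11/400: DF=(495643/500000 − 11/400·(0.993400+0.950000+0.907000+0.883500+0.870500+0.826600))/(1+11/400) = 4097/5000 ≈ 0.819400
step 8 [8y] zero: DF = P = 8073/10000 ≈ 0.807300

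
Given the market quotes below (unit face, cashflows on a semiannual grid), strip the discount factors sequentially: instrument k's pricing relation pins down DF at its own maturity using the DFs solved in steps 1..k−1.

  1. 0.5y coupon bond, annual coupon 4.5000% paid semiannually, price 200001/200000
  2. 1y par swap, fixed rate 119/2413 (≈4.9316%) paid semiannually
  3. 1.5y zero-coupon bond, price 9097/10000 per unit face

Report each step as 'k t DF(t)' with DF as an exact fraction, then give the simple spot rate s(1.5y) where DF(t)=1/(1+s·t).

step 1 [0.5y] bond c/2=9/400: DF=(200001/200000 − 9/400·(0))/(1+9/400) = 489/500 ≈ 0.978000
step 2 [1y] swap r/2=119/4826: DF=(1 − 119/4826·(0.978000))/(1+119/4826) = 2381/2500 ≈ 0.952400
step 3 [1.5y] zero: DF = P = 9097/10000 ≈ 0.909700

1 1/2 489/500
2 1 2381/2500
3 3/2 9097/10000
s(1.5y) = (1/(9097/10000) − 1)/(3/2) = 602/9097 ≈ 6.6176%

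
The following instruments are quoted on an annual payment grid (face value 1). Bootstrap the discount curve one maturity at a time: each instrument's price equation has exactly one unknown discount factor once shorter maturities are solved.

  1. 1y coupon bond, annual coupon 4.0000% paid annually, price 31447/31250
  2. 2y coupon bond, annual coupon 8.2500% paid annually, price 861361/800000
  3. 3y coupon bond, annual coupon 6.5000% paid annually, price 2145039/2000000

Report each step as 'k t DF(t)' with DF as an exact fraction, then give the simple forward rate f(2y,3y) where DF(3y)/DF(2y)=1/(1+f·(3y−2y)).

1 1 2419/2500
2 2 9209/10000
3 3 4459/5000
f(2y,3y) = ((9209/10000)/(4459/5000) − 1)/(1) = 291/8918 ≈ 3.2631%

step 1 [1y] bond c/1=1/25: DF=(31447/31250 − 1/25·(0))/(1+1/25) = 2419/2500 ≈ 0.967600
step 2 [2y] bond c/1=33/400: DF=(861361/800000 − 33/400·(0.967600))/(1+33/400) = 9209/10000 ≈ 0.920900
step 3 [3y] bond c/1=13/200: DF=(2145039/2000000 − 13/200·(0.967600+0.920900))/(1+13/200) = 4459/5000 ≈ 0.891800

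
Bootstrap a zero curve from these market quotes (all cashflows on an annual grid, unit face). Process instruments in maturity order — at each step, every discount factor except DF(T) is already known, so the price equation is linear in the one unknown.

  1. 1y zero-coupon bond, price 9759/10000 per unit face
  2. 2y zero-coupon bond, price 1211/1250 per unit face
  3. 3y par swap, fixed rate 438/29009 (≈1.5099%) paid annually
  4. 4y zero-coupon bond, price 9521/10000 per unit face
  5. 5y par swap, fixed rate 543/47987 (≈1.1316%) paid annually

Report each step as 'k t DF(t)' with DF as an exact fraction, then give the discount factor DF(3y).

step 1 [1y] zero: DF = P = 9759/10000 ≈ 0.975900
step 2 [2y] zero: DF = P = 1211/1250 ≈ 0.968800
step 3 [3y] swap r/1=438/29009: DF=(1 − 438/29009·(0.975900+0.968800))/(1+438/29009) = 4781/5000 ≈ 0.956200
step 4 [4y] zero: DF = P = 9521/10000 ≈ 0.952100
step 5 [5y] swap r/1=543/47987: DF=(1 − 543/47987·(0.975900+0.968800+0.956200+0.952100))/(1+543/47987) = 9457/10000 ≈ 0.945700

1 1 9759/10000
2 2 1211/1250
3 3 4781/5000
4 4 9521/10000
5 5 9457/10000
DF(3y) = 4781/5000 ≈ 0.956200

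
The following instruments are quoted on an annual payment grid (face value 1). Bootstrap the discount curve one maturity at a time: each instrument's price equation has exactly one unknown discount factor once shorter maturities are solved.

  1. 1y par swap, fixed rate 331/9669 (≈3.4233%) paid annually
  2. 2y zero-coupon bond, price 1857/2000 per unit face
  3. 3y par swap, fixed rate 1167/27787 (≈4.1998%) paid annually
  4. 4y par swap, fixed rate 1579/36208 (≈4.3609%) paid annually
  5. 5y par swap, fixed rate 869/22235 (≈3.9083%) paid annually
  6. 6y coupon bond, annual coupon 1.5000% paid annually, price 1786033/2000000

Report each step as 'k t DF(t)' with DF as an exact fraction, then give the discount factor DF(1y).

step 1 [1y] swap r/1=331/9669: DF=(1 − 331/9669·(0))/(1+331/9669) = 9669/10000 ≈ 0.966900
step 2 [2y] zero: DF = P = 1857/2000 ≈ 0.928500
step 3 [3y] swap r/1=1167/27787: DF=(1 − 1167/27787·(0.966900+0.928500))/(1+1167/27787) = 8833/10000 ≈ 0.883300
step 4 [4y] swap r/1=1579/36208: DF=(1 − 1579/36208·(0.966900+0.928500+0.883300))/(1+1579/36208) = 8421/10000 ≈ 0.842100
step 5 [5y] swap r/1=869/22235: DF=(1 − 869/22235·(0.966900+0.928500+0.883300+0.842100))/(1+869/22235) = 4131/5000 ≈ 0.826200
step 6 [6y] bond c/1=3/200: DF=(1786033/2000000 − 3/200·(0.966900+0.928500+0.883300+0.842100+0.826200))/(1+3/200) = 8141/10000 ≈ 0.814100

1 1 9669/10000
2 2 1857/2000
3 3 8833/10000
4 4 8421/10000
5 5 4131/5000
6 6 8141/10000
DF(1y) = 9669/10000 ≈ 0.966900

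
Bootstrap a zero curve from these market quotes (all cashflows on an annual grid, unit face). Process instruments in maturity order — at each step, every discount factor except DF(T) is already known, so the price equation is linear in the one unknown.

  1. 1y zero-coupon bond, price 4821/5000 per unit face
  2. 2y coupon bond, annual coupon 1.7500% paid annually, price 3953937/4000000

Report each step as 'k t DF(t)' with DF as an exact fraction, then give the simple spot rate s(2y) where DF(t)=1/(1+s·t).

step 1 [1y] zero: DF = P = 4821/5000 ≈ 0.964200
step 2 [2y] bond c/1=7/400: DF=(3953937/4000000 − 7/400·(0.964200))/(1+7/400) = 9549/10000 ≈ 0.954900

1 1 4821/5000
2 2 9549/10000
s(2y) = (1/(9549/10000) − 1)/(2) = 451/19098 ≈ 2.3615%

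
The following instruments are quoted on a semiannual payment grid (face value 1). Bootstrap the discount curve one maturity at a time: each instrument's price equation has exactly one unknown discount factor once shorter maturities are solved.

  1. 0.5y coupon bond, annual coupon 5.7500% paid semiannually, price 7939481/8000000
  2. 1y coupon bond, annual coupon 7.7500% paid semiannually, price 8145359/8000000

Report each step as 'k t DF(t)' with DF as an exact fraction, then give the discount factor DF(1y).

step 1 [0.5y] bond c/2=23/800: DF=(7939481/8000000 − 23/800·(0))/(1+23/800) = 9647/10000 ≈ 0.964700
step 2 [1y] bond c/2=31/800: DF=(8145359/8000000 − 31/800·(0.964700))/(1+31/800) = 4721/5000 ≈ 0.944200

1 1/2 9647/10000
2 1 4721/5000
DF(1y) = 4721/5000 ≈ 0.944200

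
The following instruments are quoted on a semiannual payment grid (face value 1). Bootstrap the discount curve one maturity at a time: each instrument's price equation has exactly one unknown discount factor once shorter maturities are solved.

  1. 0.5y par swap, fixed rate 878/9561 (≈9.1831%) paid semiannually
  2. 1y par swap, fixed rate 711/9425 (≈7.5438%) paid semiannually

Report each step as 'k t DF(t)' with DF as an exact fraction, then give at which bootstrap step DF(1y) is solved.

1 1/2 9561/10000
2 1 9289/10000
DF(1y) is solved at step 2

step 1 [0.5y] swap r/2=439/9561: DF=(1 − 439/9561·(0))/(1+439/9561) = 9561/10000 ≈ 0.956100
step 2 [1y] swap r/2=711/18850: DF=(1 − 711/18850·(0.956100))/(1+711/18850) = 9289/10000 ≈ 0.928900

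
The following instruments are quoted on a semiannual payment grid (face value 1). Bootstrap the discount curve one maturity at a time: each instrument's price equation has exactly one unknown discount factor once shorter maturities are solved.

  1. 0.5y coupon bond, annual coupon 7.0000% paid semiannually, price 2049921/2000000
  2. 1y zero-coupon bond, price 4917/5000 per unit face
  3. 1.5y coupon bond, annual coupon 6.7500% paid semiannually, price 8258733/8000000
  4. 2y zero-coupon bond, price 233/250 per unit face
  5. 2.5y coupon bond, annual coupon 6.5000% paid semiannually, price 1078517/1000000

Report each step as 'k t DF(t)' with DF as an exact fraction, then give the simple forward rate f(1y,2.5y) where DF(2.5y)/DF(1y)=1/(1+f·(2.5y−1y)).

step 1 [0.5y] bond c/2=7/200: DF=(2049921/2000000 − 7/200·(0))/(1+7/200) = 9903/10000 ≈ 0.990300
step 2 [1y] zero: DF = P = 4917/5000 ≈ 0.983400
step 3 [1.5y] bond c/2=27/800: DF=(8258733/8000000 − 27/800·(0.990300+0.983400))/(1+27/800) = 4671/5000 ≈ 0.934200
step 4 [2y] zero: DF = P = 233/250 ≈ 0.932000
step 5 [2.5y] bond c/2=13/400: DF=(1078517/1000000 − 13/400·(0.990300+0.983400+0.934200+0.932000))/(1+13/400) = 9237/10000 ≈ 0.923700

1 1/2 9903/10000
2 1 4917/5000
3 3/2 4671/5000
4 2 233/250
5 5/2 9237/10000
f(1y,2.5y) = ((4917/5000)/(9237/10000) − 1)/(3/2) = 398/9237 ≈ 4.3088%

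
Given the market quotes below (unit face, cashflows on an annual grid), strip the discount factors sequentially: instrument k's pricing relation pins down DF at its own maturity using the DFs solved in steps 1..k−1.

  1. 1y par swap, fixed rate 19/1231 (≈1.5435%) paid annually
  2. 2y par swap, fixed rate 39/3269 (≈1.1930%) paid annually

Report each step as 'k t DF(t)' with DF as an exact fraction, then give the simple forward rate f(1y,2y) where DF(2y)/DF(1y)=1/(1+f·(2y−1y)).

1 1 1231/1250
2 2 4883/5000
f(1y,2y) = ((1231/1250)/(4883/5000) − 1)/(1) = 41/4883 ≈ 0.8396%

step 1 [1y] swap r/1=19/1231: DF=(1 − 19/1231·(0))/(1+19/1231) = 1231/1250 ≈ 0.984800
step 2 [2y] swap r/1=39/3269: DF=(1 − 39/3269·(0.984800))/(1+39/3269) = 4883/5000 ≈ 0.976600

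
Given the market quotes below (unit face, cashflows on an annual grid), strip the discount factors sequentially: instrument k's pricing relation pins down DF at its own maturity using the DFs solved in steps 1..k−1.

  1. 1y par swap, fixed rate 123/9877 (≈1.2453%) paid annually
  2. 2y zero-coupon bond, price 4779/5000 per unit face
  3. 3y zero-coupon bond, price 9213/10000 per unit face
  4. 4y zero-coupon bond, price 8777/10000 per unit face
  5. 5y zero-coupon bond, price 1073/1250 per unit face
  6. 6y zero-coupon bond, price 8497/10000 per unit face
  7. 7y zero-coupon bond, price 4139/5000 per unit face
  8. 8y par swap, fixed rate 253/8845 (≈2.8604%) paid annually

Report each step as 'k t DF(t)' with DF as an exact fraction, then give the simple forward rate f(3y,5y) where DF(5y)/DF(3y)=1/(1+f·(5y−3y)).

1 1 9877/10000
2 2 4779/5000
3 3 9213/10000
4 4 8777/10000
5 5 1073/1250
6 6 8497/10000
7 7 4139/5000
8 8 997/1250
f(3y,5y) = ((9213/10000)/(1073/1250) − 1)/(2) = 17/464 ≈ 3.6638%

step 1 [1y] swap r/1=123/9877: DF=(1 − 123/9877·(0))/(1+123/9877) = 9877/10000 ≈ 0.987700
step 2 [2y] zero: DF = P = 4779/5000 ≈ 0.955800
step 3 [3y] zero: DF = P = 9213/10000 ≈ 0.921300
step 4 [4y] zero: DF = P = 8777/10000 ≈ 0.877700
step 5 [5y] zero: DF = P = 1073/1250 ≈ 0.858400
step 6 [6y] zero: DF = P = 8497/10000 ≈ 0.849700
step 7 [7y] zero: DF = P = 4139/5000 ≈ 0.827800
step 8 [8y] swap r/1=253/8845: DF=(1 − 253/8845·(0.987700+0.955800+0.921300+0.877700+0.858400+0.849700+0.827800))/(1+253/8845) = 997/1250 ≈ 0.797600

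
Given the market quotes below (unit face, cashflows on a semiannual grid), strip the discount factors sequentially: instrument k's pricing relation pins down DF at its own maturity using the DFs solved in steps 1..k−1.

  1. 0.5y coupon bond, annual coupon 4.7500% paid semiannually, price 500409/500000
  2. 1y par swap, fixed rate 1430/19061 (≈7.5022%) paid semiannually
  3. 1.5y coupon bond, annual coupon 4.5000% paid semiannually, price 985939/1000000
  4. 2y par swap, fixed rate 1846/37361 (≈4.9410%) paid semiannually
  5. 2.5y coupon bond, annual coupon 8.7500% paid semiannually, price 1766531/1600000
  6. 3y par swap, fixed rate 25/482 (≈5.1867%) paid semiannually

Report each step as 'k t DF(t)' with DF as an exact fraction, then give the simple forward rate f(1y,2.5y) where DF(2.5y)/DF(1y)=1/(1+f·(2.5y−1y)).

1 1/2 611/625
2 1 1857/2000
3 3/2 9223/10000
4 2 9077/10000
5 5/2 2253/2500
6 3 343/400
f(1y,2.5y) = ((1857/2000)/(2253/2500) − 1)/(3/2) = 91/4506 ≈ 2.0195%

step 1 [0.5y] bond c/2=19/800: DF=(500409/500000 − 19/800·(0))/(1+19/800) = 611/625 ≈ 0.977600
step 2 [1y] swap r/2=715/19061: DF=(1 − 715/19061·(0.977600))/(1+715/19061) = 1857/2000 ≈ 0.928500
step 3 [1.5y] bond c/2=9/400: DF=(985939/1000000 − 9/400·(0.977600+0.928500))/(1+9/400) = 9223/10000 ≈ 0.922300
step 4 [2y] swap r/2=923/37361: DF=(1 − 923/37361·(0.977600+0.928500+0.922300))/(1+923/37361) = 9077/10000 ≈ 0.907700
step 5 [2.5y] bond c/2=7/160: DF=(1766531/1600000 − 7/160·(0.977600+0.928500+0.922300+0.907700))/(1+7/160) = 2253/2500 ≈ 0.901200
step 6 [3y] swap r/2=25/964: DF=(1 − 25/964·(0.977600+0.928500+0.922300+0.907700+0.901200))/(1+25/964) = 343/400 ≈ 0.857500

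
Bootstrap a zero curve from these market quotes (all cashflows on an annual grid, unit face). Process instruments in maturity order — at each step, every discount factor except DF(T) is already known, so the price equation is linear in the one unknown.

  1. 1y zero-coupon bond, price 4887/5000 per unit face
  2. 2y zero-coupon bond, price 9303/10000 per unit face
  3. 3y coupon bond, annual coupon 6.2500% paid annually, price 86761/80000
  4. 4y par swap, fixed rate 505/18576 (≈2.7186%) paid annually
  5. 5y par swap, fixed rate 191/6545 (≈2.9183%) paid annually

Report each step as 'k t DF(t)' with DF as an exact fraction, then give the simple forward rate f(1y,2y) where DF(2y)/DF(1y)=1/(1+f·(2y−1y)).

step 1 [1y] zero: DF = P = 4887/5000 ≈ 0.977400
step 2 [2y] zero: DF = P = 9303/10000 ≈ 0.930300
step 3 [3y] bond c/1=1/16: DF=(86761/80000 − 1/16·(0.977400+0.930300))/(1+1/16) = 1817/2000 ≈ 0.908500
step 4 [4y] swap r/1=505/18576: DF=(1 − 505/18576·(0.977400+0.930300+0.908500))/(1+505/18576) = 899/1000 ≈ 0.899000
step 5 [5y] swap r/1=191/6545: DF=(1 − 191/6545·(0.977400+0.930300+0.908500+0.899000))/(1+191/6545) = 8663/10000 ≈ 0.866300

1 1 4887/5000
2 2 9303/10000
3 3 1817/2000
4 4 899/1000
5 5 8663/10000
f(1y,2y) = ((4887/5000)/(9303/10000) − 1)/(1) = 157/3101 ≈ 5.0629%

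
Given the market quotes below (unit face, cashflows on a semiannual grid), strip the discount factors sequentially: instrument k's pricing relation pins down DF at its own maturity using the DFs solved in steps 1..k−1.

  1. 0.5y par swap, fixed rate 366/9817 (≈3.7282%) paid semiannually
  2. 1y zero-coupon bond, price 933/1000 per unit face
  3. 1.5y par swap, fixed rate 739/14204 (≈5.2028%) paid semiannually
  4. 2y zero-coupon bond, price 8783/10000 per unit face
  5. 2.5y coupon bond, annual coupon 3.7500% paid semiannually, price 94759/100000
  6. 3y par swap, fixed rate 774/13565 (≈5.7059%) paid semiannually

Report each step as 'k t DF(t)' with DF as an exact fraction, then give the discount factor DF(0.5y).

step 1 [0.5y] swap r/2=183/9817: DF=(1 − 183/9817·(0))/(1+183/9817) = 9817/10000 ≈ 0.981700
step 2 [1y] zero: DF = P = 933/1000 ≈ 0.933000
step 3 [1.5y] swap r/2=739/28408: DF=(1 − 739/28408·(0.981700+0.933000))/(1+739/28408) = 9261/10000 ≈ 0.926100
step 4 [2y] zero: DF = P = 8783/10000 ≈ 0.878300
step 5 [2.5y] bond c/2=3/160: DF=(94759/100000 − 3/160·(0.981700+0.933000+0.926100+0.878300))/(1+3/160) = 8617/10000 ≈ 0.861700
step 6 [3y] swap r/2=387/13565: DF=(1 − 387/13565·(0.981700+0.933000+0.926100+0.878300+0.861700))/(1+387/13565) = 2113/2500 ≈ 0.845200

1 1/2 9817/10000
2 1 933/1000
3 3/2 9261/10000
4 2 8783/10000
5 5/2 8617/10000
6 3 2113/2500
DF(0.5y) = 9817/10000 ≈ 0.981700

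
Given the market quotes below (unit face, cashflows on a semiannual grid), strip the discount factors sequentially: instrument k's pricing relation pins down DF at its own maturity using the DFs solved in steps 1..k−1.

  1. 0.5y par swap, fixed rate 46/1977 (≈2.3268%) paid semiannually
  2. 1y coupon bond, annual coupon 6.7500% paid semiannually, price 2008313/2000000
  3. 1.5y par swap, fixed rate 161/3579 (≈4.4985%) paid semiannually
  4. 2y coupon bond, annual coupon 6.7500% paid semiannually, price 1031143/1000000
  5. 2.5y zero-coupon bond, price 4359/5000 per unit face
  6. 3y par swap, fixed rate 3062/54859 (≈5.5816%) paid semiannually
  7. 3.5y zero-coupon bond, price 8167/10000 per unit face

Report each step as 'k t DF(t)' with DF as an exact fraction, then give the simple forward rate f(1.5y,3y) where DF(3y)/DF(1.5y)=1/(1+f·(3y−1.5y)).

1 1/2 1977/2000
2 1 9391/10000
3 3/2 2339/2500
4 2 113/125
5 5/2 4359/5000
6 3 8469/10000
7 7/2 8167/10000
f(1.5y,3y) = ((2339/2500)/(8469/10000) − 1)/(3/2) = 1774/25407 ≈ 6.9823%

step 1 [0.5y] swap r/2=23/1977: DF=(1 − 23/1977·(0))/(1+23/1977) = 1977/2000 ≈ 0.988500
step 2 [1y] bond c/2=27/800: DF=(2008313/2000000 − 27/800·(0.988500))/(1+27/800) = 9391/10000 ≈ 0.939100
step 3 [1.5y] swap r/2=161/7158: DF=(1 − 161/7158·(0.988500+0.939100))/(1+161/7158) = 2339/2500 ≈ 0.935600
step 4 [2y] bond c/2=27/800: DF=(1031143/1000000 − 27/800·(0.988500+0.939100+0.935600))/(1+27/800) = 113/125 ≈ 0.904000
step 5 [2.5y] zero: DF = P = 4359/5000 ≈ 0.871800
step 6 [3y] swap r/2=1531/54859: DF=(1 − 1531/54859·(0.988500+0.939100+0.935600+0.904000+0.871800))/(1+1531/54859) = 8469/10000 ≈ 0.846900
step 7 [3.5y] zero: DF = P = 8167/10000 ≈ 0.816700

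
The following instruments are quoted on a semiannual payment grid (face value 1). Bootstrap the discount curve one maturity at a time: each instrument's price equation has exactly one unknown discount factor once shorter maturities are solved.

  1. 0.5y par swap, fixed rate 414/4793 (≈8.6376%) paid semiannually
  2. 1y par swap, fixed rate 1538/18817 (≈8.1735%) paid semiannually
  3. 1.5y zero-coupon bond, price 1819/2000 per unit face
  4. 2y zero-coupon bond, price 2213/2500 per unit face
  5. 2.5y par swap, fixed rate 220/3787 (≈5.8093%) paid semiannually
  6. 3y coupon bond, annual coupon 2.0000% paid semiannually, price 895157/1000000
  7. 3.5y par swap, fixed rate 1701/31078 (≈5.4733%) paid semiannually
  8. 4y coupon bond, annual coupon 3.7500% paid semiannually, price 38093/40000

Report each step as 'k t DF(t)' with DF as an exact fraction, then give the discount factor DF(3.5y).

1 1/2 4793/5000
2 1 9231/10000
3 3/2 1819/2000
4 2 2213/2500
5 5/2 217/250
6 3 8413/10000
7 7/2 8299/10000
8 4 2051/2500
DF(3.5y) = 8299/10000 ≈ 0.829900

step 1 [0.5y] swap r/2=207/4793: DF=(1 − 207/4793·(0))/(1+207/4793) = 4793/5000 ≈ 0.958600
step 2 [1y] swap r/2=769/18817: DF=(1 − 769/18817·(0.958600))/(1+769/18817) = 9231/10000 ≈ 0.923100
step 3 [1.5y] zero: DF = P = 1819/2000 ≈ 0.909500
step 4 [2y] zero: DF = P = 2213/2500 ≈ 0.885200
step 5 [2.5y] swap r/2=110/3787: DF=(1 − 110/3787·(0.958600+0.923100+0.909500+0.885200))/(1+110/3787) = 217/250 ≈ 0.868000
step 6 [3y] bond c/2=1/100: DF=(895157/1000000 − 1/100·(0.958600+0.923100+0.909500+0.885200+0.868000))/(1+1/100) = 8413/10000 ≈ 0.841300
step 7 [3.5y] swap r/2=1701/62156: DF=(1 − 1701/62156·(0.958600+0.923100+0.909500+0.885200+0.868000+0.841300))/(1+1701/62156) = 8299/10000 ≈ 0.829900
step 8 [4y] bond c/2=3/160: DF=(38093/40000 − 3/160·(0.958600+0.923100+0.909500+0.885200+0.868000+0.841300+0.829900))/(1+3/160) = 2051/2500 ≈ 0.820400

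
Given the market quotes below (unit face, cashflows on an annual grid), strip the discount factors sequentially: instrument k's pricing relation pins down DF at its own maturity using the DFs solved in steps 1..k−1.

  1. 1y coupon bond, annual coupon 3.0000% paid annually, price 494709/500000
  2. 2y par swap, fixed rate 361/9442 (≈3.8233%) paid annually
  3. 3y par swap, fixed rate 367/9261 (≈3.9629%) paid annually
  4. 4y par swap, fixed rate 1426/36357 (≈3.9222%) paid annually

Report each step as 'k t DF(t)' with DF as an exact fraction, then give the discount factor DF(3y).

1 1 4803/5000
2 2 4639/5000
3 3 8899/10000
4 4 4287/5000
DF(3y) = 8899/10000 ≈ 0.889900

step 1 [1y] bond c/1=3/100: DF=(494709/500000 − 3/100·(0))/(1+3/100) = 4803/5000 ≈ 0.960600
step 2 [2y] swap r/1=361/9442: DF=(1 − 361/9442·(0.960600))/(1+361/9442) = 4639/5000 ≈ 0.927800
step 3 [3y] swap r/1=367/9261: DF=(1 − 367/9261·(0.960600+0.927800))/(1+367/9261) = 8899/10000 ≈ 0.889900
step 4 [4y] swap r/1=1426/36357: DF=(1 − 1426/36357·(0.960600+0.927800+0.889900))/(1+1426/36357) = 4287/5000 ≈ 0.857400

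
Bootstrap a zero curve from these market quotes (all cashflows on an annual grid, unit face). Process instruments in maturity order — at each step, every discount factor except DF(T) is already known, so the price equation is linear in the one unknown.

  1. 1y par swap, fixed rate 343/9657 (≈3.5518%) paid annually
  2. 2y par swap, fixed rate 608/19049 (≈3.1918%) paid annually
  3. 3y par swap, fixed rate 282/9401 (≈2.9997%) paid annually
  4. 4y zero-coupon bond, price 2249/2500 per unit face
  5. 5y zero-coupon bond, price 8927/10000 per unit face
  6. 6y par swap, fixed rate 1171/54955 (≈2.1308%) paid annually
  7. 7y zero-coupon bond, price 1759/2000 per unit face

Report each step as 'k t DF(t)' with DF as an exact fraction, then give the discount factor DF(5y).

1 1 9657/10000
2 2 587/625
3 3 4577/5000
4 4 2249/2500
5 5 8927/10000
6 6 8829/10000
7 7 1759/2000
DF(5y) = 8927/10000 ≈ 0.892700

step 1 [1y] swap r/1=343/9657: DF=(1 − 343/9657·(0))/(1+343/9657) = 9657/10000 ≈ 0.965700
step 2 [2y] swap r/1=608/19049: DF=(1 − 608/19049·(0.965700))/(1+608/19049) = 587/625 ≈ 0.939200
step 3 [3y] swap r/1=282/9401: DF=(1 − 282/9401·(0.965700+0.939200))/(1+282/9401) = 4577/5000 ≈ 0.915400
step 4 [4y] zero: DF = P = 2249/2500 ≈ 0.899600
step 5 [5y] zero: DF = P = 8927/10000 ≈ 0.892700
step 6 [6y] swap r/1=1171/54955: DF=(1 − 1171/54955·(0.965700+0.939200+0.915400+0.899600+0.892700))/(1+1171/54955) = 8829/10000 ≈ 0.882900
step 7 [7y] zero: DF = P = 1759/2000 ≈ 0.879500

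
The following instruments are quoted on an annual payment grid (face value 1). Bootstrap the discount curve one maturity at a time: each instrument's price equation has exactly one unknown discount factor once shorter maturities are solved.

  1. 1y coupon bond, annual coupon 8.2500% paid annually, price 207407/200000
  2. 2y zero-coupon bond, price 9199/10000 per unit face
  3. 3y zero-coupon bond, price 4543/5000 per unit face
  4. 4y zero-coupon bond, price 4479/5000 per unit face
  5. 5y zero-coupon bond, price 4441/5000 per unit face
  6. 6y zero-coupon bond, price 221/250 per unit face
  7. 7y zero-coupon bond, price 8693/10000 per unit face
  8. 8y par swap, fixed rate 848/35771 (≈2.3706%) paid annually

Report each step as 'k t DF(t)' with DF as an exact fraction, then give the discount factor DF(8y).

1 1 479/500
2 2 9199/10000
3 3 4543/5000
4 4 4479/5000
5 5 4441/5000
6 6 221/250
7 7 8693/10000
8 8 519/625
DF(8y) = 519/625 ≈ 0.830400

step 1 [1y] bond c/1=33/400: DF=(207407/200000 − 33/400·(0))/(1+33/400) = 479/500 ≈ 0.958000
step 2 [2y] zero: DF = P = 9199/10000 ≈ 0.919900
step 3 [3y] zero: DF = P = 4543/5000 ≈ 0.908600
step 4 [4y] zero: DF = P = 4479/5000 ≈ 0.895800
step 5 [5y] zero: DF = P = 4441/5000 ≈ 0.888200
step 6 [6y] zero: DF = P = 221/250 ≈ 0.884000
step 7 [7y] zero: DF = P = 8693/10000 ≈ 0.869300
step 8 [8y] swap r/1=848/35771: DF=(1 − 848/35771·(0.958000+0.919900+0.908600+0.895800+0.888200+0.884000+0.869300))/(1+848/35771) = 519/625 ≈ 0.830400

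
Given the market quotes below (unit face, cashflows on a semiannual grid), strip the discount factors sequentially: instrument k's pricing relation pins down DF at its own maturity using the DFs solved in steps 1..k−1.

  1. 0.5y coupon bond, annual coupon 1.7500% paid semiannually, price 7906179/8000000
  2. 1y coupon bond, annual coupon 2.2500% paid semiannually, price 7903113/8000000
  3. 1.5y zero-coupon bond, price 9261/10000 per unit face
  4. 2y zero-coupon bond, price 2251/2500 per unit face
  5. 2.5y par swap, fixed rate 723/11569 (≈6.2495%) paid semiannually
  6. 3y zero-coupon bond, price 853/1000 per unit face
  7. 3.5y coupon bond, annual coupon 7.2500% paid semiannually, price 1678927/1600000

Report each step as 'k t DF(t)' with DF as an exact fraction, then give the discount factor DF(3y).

step 1 [0.5y] bond c/2=7/800: DF=(7906179/8000000 − 7/800·(0))/(1+7/800) = 9797/10000 ≈ 0.979700
step 2 [1y] bond c/2=9/800: DF=(7903113/8000000 − 9/800·(0.979700))/(1+9/800) = 483/500 ≈ 0.966000
step 3 [1.5y] zero: DF = P = 9261/10000 ≈ 0.926100
step 4 [2y] zero: DF = P = 2251/2500 ≈ 0.900400
step 5 [2.5y] swap r/2=723/23138: DF=(1 − 723/23138·(0.979700+0.966000+0.926100+0.900400))/(1+723/23138) = 4277/5000 ≈ 0.855400
step 6 [3y] zero: DF = P = 853/1000 ≈ 0.853000
step 7 [3.5y] bond c/2=29/800: DF=(1678927/1600000 − 29/800·(0.979700+0.966000+0.926100+0.900400+0.855400+0.853000))/(1+29/800) = 8209/10000 ≈ 0.820900

1 1/2 9797/10000
2 1 483/500
3 3/2 9261/10000
4 2 2251/2500
5 5/2 4277/5000
6 3 853/1000
7 7/2 8209/10000
DF(3y) = 853/1000 ≈ 0.853000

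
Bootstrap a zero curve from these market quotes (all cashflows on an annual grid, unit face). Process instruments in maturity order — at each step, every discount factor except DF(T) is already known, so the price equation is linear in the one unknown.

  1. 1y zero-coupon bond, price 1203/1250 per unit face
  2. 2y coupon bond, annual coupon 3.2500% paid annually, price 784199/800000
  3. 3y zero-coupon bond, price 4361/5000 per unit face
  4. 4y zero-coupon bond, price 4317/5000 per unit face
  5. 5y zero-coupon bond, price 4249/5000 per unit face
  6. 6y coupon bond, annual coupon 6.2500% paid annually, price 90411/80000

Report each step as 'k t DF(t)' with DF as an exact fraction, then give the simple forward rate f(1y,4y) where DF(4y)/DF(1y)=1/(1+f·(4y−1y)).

step 1 [1y] zero: DF = P = 1203/1250 ≈ 0.962400
step 2 [2y] bond c/1=13/400: DF=(784199/800000 − 13/400·(0.962400))/(1+13/400) = 9191/10000 ≈ 0.919100
step 3 [3y] zero: DF = P = 4361/5000 ≈ 0.872200
step 4 [4y] zero: DF = P = 4317/5000 ≈ 0.863400
step 5 [5y] zero: DF = P = 4249/5000 ≈ 0.849800
step 6 [6y] bond c/1=1/16: DF=(90411/80000 − 1/16·(0.962400+0.919100+0.872200+0.863400+0.849800))/(1+1/16) = 8009/10000 ≈ 0.800900

1 1 1203/1250
2 2 9191/10000
3 3 4361/5000
4 4 4317/5000
5 5 4249/5000
6 6 8009/10000
f(1y,4y) = ((1203/1250)/(4317/5000) − 1)/(3) = 55/1439 ≈ 3.8221%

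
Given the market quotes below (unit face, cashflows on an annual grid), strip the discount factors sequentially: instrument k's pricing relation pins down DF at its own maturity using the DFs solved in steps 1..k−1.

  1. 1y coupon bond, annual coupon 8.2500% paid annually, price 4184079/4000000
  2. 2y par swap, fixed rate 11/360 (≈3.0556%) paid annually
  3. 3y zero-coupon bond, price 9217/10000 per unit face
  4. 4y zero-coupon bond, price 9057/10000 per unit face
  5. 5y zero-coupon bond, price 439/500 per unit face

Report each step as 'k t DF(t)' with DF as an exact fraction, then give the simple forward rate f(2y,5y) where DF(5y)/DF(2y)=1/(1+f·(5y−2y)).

step 1 [1y] bond c/1=33/400: DF=(4184079/4000000 − 33/400·(0))/(1+33/400) = 9663/10000 ≈ 0.966300
step 2 [2y] swap r/1=11/360: DF=(1 − 11/360·(0.966300))/(1+11/360) = 9417/10000 ≈ 0.941700
step 3 [3y] zero: DF = P = 9217/10000 ≈ 0.921700
step 4 [4y] zero: DF = P = 9057/10000 ≈ 0.905700
step 5 [5y] zero: DF = P = 439/500 ≈ 0.878000

1 1 9663/10000
2 2 9417/10000
3 3 9217/10000
4 4 9057/10000
5 5 439/500
f(2y,5y) = ((9417/10000)/(439/500) − 1)/(3) = 637/26340 ≈ 2.4184%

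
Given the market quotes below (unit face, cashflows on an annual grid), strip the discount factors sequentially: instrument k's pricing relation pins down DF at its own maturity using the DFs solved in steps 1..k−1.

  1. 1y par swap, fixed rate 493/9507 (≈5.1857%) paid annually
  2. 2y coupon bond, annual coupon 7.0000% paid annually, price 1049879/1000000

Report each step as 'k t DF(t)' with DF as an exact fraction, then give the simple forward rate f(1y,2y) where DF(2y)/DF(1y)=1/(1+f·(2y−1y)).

step 1 [1y] swap r/1=493/9507: DF=(1 − 493/9507·(0))/(1+493/9507) = 9507/10000 ≈ 0.950700
step 2 [2y] bond c/1=7/100: DF=(1049879/1000000 − 7/100·(0.950700))/(1+7/100) = 919/1000 ≈ 0.919000

1 1 9507/10000
2 2 919/1000
f(1y,2y) = ((9507/10000)/(919/1000) − 1)/(1) = 317/9190 ≈ 3.4494%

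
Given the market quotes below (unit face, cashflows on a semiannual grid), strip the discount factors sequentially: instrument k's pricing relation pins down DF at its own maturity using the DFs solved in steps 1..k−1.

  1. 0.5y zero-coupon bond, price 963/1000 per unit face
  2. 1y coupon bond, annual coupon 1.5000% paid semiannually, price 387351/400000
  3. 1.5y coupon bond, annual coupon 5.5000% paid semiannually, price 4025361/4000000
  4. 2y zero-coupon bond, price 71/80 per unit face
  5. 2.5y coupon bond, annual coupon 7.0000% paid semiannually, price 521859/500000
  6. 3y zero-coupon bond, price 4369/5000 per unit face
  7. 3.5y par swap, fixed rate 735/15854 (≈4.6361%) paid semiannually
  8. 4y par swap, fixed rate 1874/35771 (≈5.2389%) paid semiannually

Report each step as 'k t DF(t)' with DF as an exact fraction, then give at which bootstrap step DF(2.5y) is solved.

1 1/2 963/1000
2 1 477/500
3 3/2 9281/10000
4 2 71/80
5 5/2 4411/5000
6 3 4369/5000
7 7/2 853/1000
8 4 4063/5000
DF(2.5y) is solved at step 5

step 1 [0.5y] zero: DF = P = 963/1000 ≈ 0.963000
step 2 [1y] bond c/2=3/400: DF=(387351/400000 − 3/400·(0.963000))/(1+3/400) = 477/500 ≈ 0.954000
step 3 [1.5y] bond c/2=11/400: DF=(4025361/4000000 − 11/400·(0.963000+0.954000))/(1+11/400) = 9281/10000 ≈ 0.928100
step 4 [2y] zero: DF = P = 71/80 ≈ 0.887500
step 5 [2.5y] bond c/2=7/200: DF=(521859/500000 − 7/200·(0.963000+0.954000+0.928100+0.887500))/(1+7/200) = 4411/5000 ≈ 0.882200
step 6 [3y] zero: DF = P = 4369/5000 ≈ 0.873800
step 7 [3.5y] swap r/2=735/31708: DF=(1 − 735/31708·(0.963000+0.954000+0.928100+0.887500+0.882200+0.873800))/(1+735/31708) = 853/1000 ≈ 0.853000
step 8 [4y] swap r/2=937/35771: DF=(1 − 937/35771·(0.963000+0.954000+0.928100+0.887500+0.882200+0.873800+0.853000))/(1+937/35771) = 4063/5000 ≈ 0.812600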